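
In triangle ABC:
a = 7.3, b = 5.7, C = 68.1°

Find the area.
Two sides and the included angle (SAS): A = ½·a·b·sin(C) = ½·7.3·5.7·sin(68.1°)
sin(68.1°) ≈ 0.927836
A ≈ ½·41.61·0.927836 = 20.805·0.927836 ≈ 19.3036

Area = 19.3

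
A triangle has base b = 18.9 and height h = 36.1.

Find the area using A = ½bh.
A = ½·b·h = ½·18.9·36.1 = ½·682.29 = 341.145

Area = 341.145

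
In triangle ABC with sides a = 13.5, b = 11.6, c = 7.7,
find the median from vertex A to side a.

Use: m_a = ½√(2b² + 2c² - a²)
m_a = ½√(2·11.6² + 2·7.7² − 13.5²) = ½√(2·134.56 + 2·59.29 − 182.25) = ½√(269.12 + 118.58 − 182.25) = ½√205.45
√205.45 ≈ 14.3335, so m_a ≈ 7.16676

m_a = 7.167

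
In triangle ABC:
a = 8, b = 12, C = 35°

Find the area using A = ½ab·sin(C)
A = ½·a·b·sin(C) = ½·8·12·sin(35°)
sin(35°) ≈ 0.573576
A ≈ ½·96·0.573576 = 48·0.573576 ≈ 27.5317

Area = 27.53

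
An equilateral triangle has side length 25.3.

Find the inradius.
r = Area/s with s the semi-perimeter.
Area = (√3/4)·25.3² = (√3/4)·640.09 ≈ 0.433013·640.09 ≈ 277.167
s = 3·25.3/2 = 37.95
r ≈ 277.167/37.95 ≈ 7.30348
(Equivalently r = side/(2√3) = 25.3/3.4641 ≈ 7.30348.)

r = 7.303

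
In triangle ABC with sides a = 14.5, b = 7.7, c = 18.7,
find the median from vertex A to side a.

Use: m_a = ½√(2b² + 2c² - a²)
m_a = ½√(2·7.7² + 2·18.7² − 14.5²) = ½√(2·59.29 + 2·349.69 − 210.25) = ½√(118.58 + 699.38 − 210.25) = ½√607.71
√607.71 ≈ 24.6518, so m_a ≈ 12.3259

m_a = 12.33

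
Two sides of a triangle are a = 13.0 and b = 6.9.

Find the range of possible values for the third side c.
Triangle inequality: |a − b| < c < a + b
|a − b| = |13.0 − 6.9| = 6.1
a + b = 13.0 + 6.9 = 19.9

6.1 < c < 19.9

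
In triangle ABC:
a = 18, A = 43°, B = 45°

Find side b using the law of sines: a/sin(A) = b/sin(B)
a/sin(A) = b/sin(B)  ⇒  b = a·sin(B)/sin(A) = 18·sin(45°)/sin(43°)
sin(45°) ≈ 0.707107, sin(43°) ≈ 0.681998
b ≈ 18·0.707107/0.681998 ≈ 12.7279/0.681998 ≈ 18.6627

b = 18.66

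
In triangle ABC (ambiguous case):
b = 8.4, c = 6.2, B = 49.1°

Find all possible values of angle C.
b/sin(B) = c/sin(C)  ⇒  sin(C) = c·sin(B)/b = 6.2·sin(49.1°)/8.4
sin(49.1°) ≈ 0.755853
sin(C) ≈ 6.2·0.755853/8.4 ≈ 4.68629/8.4 ≈ 0.557892
Candidate 1: C₁ = arcsin(0.557892) ≈ 33.9101°  →  A = 180° − 49.1° − 33.9101° ≈ 96.9899° > 0, valid
Candidate 2: C₂ = 180° − C₁ ≈ 146.09°  →  A = 180° − 49.1° − 146.09° ≈ -15.1899° ≤ 0, not a valid triangle

C = 33.91° (one solution)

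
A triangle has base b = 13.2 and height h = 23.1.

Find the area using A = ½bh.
A = ½·b·h = ½·13.2·23.1 = ½·304.92 = 152.46

Area = 152.46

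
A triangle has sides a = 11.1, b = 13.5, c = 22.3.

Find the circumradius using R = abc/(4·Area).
First find the area with Heron's formula.
s = (11.1 + 13.5 + 22.3)/2 = 23.45
Area = √(s(s−a)(s−b)(s−c)) = √(23.45·12.35·9.95·1.15) ≈ √3313.83 ≈ 57.5659
abc = 11.1·13.5·22.3 = 3341.655
R = abc/(4·Area) ≈ 3341.655/(4·57.5659) = 3341.655/230.264 ≈ 14.5123

R = 14.51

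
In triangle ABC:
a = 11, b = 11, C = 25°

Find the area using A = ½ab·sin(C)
A = ½·a·b·sin(C) = ½·11·11·sin(25°)
sin(25°) ≈ 0.422618
A ≈ ½·121·0.422618 = 60.5·0.422618 ≈ 25.5684

Area = 25.57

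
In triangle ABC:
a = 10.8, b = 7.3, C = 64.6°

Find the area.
Two sides and the included angle (SAS): A = ½·a·b·sin(C) = ½·10.8·7.3·sin(64.6°)
sin(64.6°) ≈ 0.903335
A ≈ ½·78.84·0.903335 = 39.42·0.903335 ≈ 35.6095

Area = 35.61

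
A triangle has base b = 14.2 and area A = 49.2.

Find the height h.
A = ½·b·h  ⇒  h = 2A/b = 2·49.2/14.2 = 98.4/14.2 ≈ 6.92958

h = 6.93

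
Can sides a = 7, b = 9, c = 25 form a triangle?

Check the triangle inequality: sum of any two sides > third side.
a + b vs c: 7 + 9 = 16 ≤ 25  ✗
a + c vs b: 7 + 25 = 32 > 9  ✓
b + c vs a: 9 + 25 = 34 > 7  ✓

No: 7 + 9 = 16 is not > 25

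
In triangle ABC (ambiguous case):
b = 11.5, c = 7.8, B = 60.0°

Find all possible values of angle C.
b/sin(B) = c/sin(C)  ⇒  sin(C) = c·sin(B)/b = 7.8·sin(60.0°)/11.5
sin(60.0°) ≈ 0.866025
sin(C) ≈ 7.8·0.866025/11.5 ≈ 6.755/11.5 ≈ 0.587391
Candidate 1: C₁ = arcsin(0.587391) ≈ 35.9721°  →  A = 180° − 60.0° − 35.9721° ≈ 84.0279° > 0, valid
Candidate 2: C₂ = 180° − C₁ ≈ 144.028°  →  A = 180° − 60.0° − 144.028° ≈ -24.0279° ≤ 0, not a valid triangle

C = 35.97° (one solution)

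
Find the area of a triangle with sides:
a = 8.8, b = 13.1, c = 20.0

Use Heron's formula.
s = (8.8 + 13.1 + 20.0)/2 = 41.9/2 = 20.95
s − a = 12.15, s − b = 7.85, s − c = 0.95
s(s−a)(s−b)(s−c) = 20.95·12.15·7.85·0.95 ≈ 1898.25
Area = √1898.25 ≈ 43.5689

Area = 43.57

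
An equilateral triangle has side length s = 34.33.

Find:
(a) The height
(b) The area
(a) The height splits the triangle into two 30-60-90 halves: h = s·√3/2 = 34.33·1.73205/2 ≈ 59.4613/2 ≈ 29.7307
(b) Area = (√3/4)·s² = (√3/4)·34.33² = (√3/4)·1178.5489 ≈ 0.433013·1178.5489 ≈ 510.327

Height = 29.73, Area = 510.3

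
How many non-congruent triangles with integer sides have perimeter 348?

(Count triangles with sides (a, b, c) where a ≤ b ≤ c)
Let a ≤ b ≤ c with a + b + c = 348. The only binding inequality is a + b > c, i.e. 348 − c > c, so c < 348/2; and c ≥ 348/3 since c is the largest side.
So 116 ≤ c ≤ 173. For each c, b runs from ⌈(348 − c)/2⌉ up to c (then a = 348 − b − c satisfies 1 ≤ a ≤ b automatically), giving c − ⌈(348 − c)/2⌉ + 1 choices.
Summing over c: 1 + 2 + 4 + 5 + … + 85 + 86  (58 terms, c = 116, …, 173) = 2523
Check (closed form: nearest integer to p²/48 for even p, (p+3)²/48 for odd p): 348²/48 = 121104/48 ≈ 2523.00 → 2523

2523 triangles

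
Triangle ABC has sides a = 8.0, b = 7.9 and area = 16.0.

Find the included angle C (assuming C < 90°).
Area = ½·a·b·sin(C)  ⇒  sin(C) = 2·Area/(a·b) = 2·16.0/(8.0·7.9) = 32/63.2 ≈ 0.506329
C = arcsin(0.506329) ≈ 30.4196° (taking the acute solution since C < 90°)

C = 30.42°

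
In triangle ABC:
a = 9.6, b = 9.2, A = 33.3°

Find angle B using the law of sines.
a/sin(A) = b/sin(B)  ⇒  sin(B) = b·sin(A)/a = 9.2·sin(33.3°)/9.6
sin(33.3°) ≈ 0.549023
sin(B) ≈ 9.2·0.549023/9.6 ≈ 5.05101/9.6 ≈ 0.526147
B = arcsin(0.526147) ≈ 31.7455°
(Since b ≤ a we need B ≤ A, so the obtuse alternative 180° − 31.7455° ≈ 148.255° is rejected.)

B = 31.75°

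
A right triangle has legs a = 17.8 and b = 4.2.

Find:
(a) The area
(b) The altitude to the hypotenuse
(a) The legs are perpendicular, so Area = ½·a·b = ½·17.8·4.2 = ½·74.76 = 37.38
(b) Hypotenuse c = √(a² + b²) = √(316.84 + 17.64) = √334.48 ≈ 18.2888
    Area = ½·c·h_c  ⇒  h_c = 2·Area/c = 74.76/18.2888 ≈ 4.08775

Area = 37.38, h_c = 4.088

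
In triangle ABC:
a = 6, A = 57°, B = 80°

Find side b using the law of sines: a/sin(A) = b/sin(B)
a/sin(A) = b/sin(B)  ⇒  b = a·sin(B)/sin(A) = 6·sin(80°)/sin(57°)
sin(80°) ≈ 0.984808, sin(57°) ≈ 0.838671
b ≈ 6·0.984808/0.838671 ≈ 5.90885/0.838671 ≈ 7.04549

b = 7.045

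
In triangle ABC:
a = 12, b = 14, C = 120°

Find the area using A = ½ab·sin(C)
A = ½·a·b·sin(C) = ½·12·14·sin(120°)
sin(120°) ≈ 0.866025
A ≈ ½·168·0.866025 = 84·0.866025 ≈ 72.7461

Area = 72.75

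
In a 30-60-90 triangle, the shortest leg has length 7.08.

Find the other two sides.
In a 30-60-90 triangle the sides are in ratio 1 : √3 : 2 (short leg : long leg : hypotenuse).
Long leg = 7.08·√3 ≈ 7.08·1.73205 ≈ 12.2629
Hypotenuse = 2·7.08 = 14.16

Long leg = 7.08√3 = 12.26, Hypotenuse = 14.16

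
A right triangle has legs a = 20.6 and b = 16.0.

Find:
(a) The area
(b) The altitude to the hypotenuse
(a) The legs are perpendicular, so Area = ½·a·b = ½·20.6·16.0 = ½·329.6 = 164.8
(b) Hypotenuse c = √(a² + b²) = √(424.36 + 256) = √680.36 ≈ 26.0837
    Area = ½·c·h_c  ⇒  h_c = 2·Area/c = 329.6/26.0837 ≈ 12.6362

Area = 164.8, h_c = 12.64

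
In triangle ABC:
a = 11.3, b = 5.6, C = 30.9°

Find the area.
Two sides and the included angle (SAS): A = ½·a·b·sin(C) = ½·11.3·5.6·sin(30.9°)
sin(30.9°) ≈ 0.513541
A ≈ ½·63.28·0.513541 = 31.64·0.513541 ≈ 16.2484

Area = 16.25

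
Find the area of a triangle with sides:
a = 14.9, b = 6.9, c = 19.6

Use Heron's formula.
s = (14.9 + 6.9 + 19.6)/2 = 41.4/2 = 20.7
s − a = 5.8, s − b = 13.8, s − c = 1.1
s(s−a)(s−b)(s−c) = 20.7·5.8·13.8·1.1 ≈ 1822.51
Area = √1822.51 ≈ 42.6909

Area = 42.69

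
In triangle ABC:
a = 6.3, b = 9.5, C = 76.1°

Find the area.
Two sides and the included angle (SAS): A = ½·a·b·sin(C) = ½·6.3·9.5·sin(76.1°)
sin(76.1°) ≈ 0.970716
A ≈ ½·59.85·0.970716 = 29.925·0.970716 ≈ 29.0487

Area = 29.05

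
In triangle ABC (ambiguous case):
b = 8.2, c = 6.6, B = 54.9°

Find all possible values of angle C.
b/sin(B) = c/sin(C)  ⇒  sin(C) = c·sin(B)/b = 6.6·sin(54.9°)/8.2
sin(54.9°) ≈ 0.81815
sin(C) ≈ 6.6·0.81815/8.2 ≈ 5.39979/8.2 ≈ 0.658511
Candidate 1: C₁ = arcsin(0.658511) ≈ 41.1864°  →  A = 180° − 54.9° − 41.1864° ≈ 83.9136° > 0, valid
Candidate 2: C₂ = 180° − C₁ ≈ 138.814°  →  A = 180° − 54.9° − 138.814° ≈ -13.7136° ≤ 0, not a valid triangle

C = 41.19° (one solution)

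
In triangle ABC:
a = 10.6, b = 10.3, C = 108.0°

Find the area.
Two sides and the included angle (SAS): A = ½·a·b·sin(C) = ½·10.6·10.3·sin(108.0°)
sin(108.0°) ≈ 0.951057
A ≈ ½·109.18·0.951057 = 54.59·0.951057 ≈ 51.9182

Area = 51.92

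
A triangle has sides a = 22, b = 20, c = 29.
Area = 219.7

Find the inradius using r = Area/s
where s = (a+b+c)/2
s = (22 + 20 + 29)/2 = 71/2 = 35.5
r = Area/s = 219.7/35.5 ≈ 6.18873

r = 6.189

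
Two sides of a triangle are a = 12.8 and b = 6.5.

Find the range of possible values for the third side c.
Triangle inequality: |a − b| < c < a + b
|a − b| = |12.8 − 6.5| = 6.3
a + b = 12.8 + 6.5 = 19.3

6.3 < c < 19.3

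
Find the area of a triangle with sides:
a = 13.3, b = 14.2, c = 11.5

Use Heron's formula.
s = (13.3 + 14.2 + 11.5)/2 = 39/2 = 19.5
s − a = 6.2, s − b = 5.3, s − c = 8
s(s−a)(s−b)(s−c) = 19.5·6.2·5.3·8 ≈ 5126.16
Area = √5126.16 ≈ 71.5972

Area = 71.6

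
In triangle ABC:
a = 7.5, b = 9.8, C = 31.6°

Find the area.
Two sides and the included angle (SAS): A = ½·a·b·sin(C) = ½·7.5·9.8·sin(31.6°)
sin(31.6°) ≈ 0.523986
A ≈ ½·73.5·0.523986 = 36.75·0.523986 ≈ 19.2565

Area = 19.26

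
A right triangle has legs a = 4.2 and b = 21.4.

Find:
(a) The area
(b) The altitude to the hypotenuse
(a) The legs are perpendicular, so Area = ½·a·b = ½·4.2·21.4 = ½·89.88 = 44.94
(b) Hypotenuse c = √(a² + b²) = √(17.64 + 457.96) = √475.6 ≈ 21.8083
    Area = ½·c·h_c  ⇒  h_c = 2·Area/c = 89.88/21.8083 ≈ 4.12138

Area = 44.94, h_c = 4.121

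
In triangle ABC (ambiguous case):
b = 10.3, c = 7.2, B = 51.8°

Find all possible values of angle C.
b/sin(B) = c/sin(C)  ⇒  sin(C) = c·sin(B)/b = 7.2·sin(51.8°)/10.3
sin(51.8°) ≈ 0.785857
sin(C) ≈ 7.2·0.785857/10.3 ≈ 5.65817/10.3 ≈ 0.549337
Candidate 1: C₁ = arcsin(0.549337) ≈ 33.3215°  →  A = 180° − 51.8° − 33.3215° ≈ 94.8785° > 0, valid
Candidate 2: C₂ = 180° − C₁ ≈ 146.678°  →  A = 180° − 51.8° − 146.678° ≈ -18.4785° ≤ 0, not a valid triangle

C = 33.32° (one solution)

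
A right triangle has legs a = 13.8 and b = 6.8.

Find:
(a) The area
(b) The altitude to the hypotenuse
(a) The legs are perpendicular, so Area = ½·a·b = ½·13.8·6.8 = ½·93.84 = 46.92
(b) Hypotenuse c = √(a² + b²) = √(190.44 + 46.24) = √236.68 ≈ 15.3844
    Area = ½·c·h_c  ⇒  h_c = 2·Area/c = 93.84/15.3844 ≈ 6.09968

Area = 46.92, h_c = 6.1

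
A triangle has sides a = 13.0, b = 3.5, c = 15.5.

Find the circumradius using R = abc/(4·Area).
First find the area with Heron's formula.
s = (13.0 + 3.5 + 15.5)/2 = 16
Area = √(s(s−a)(s−b)(s−c)) = √(16·3·12.5·0.5) ≈ √300 ≈ 17.3205
abc = 13.0·3.5·15.5 = 705.25
R = abc/(4·Area) ≈ 705.25/(4·17.3205) = 705.25/69.282 ≈ 10.1794

R = 10.18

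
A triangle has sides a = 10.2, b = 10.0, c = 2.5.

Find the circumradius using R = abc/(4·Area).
First find the area with Heron's formula.
s = (10.2 + 10.0 + 2.5)/2 = 11.35
Area = √(s(s−a)(s−b)(s−c)) = √(11.35·1.15·1.35·8.85) ≈ √155.945 ≈ 12.4878
abc = 10.2·10.0·2.5 = 255
R = abc/(4·Area) ≈ 255/(4·12.4878) = 255/49.9511 ≈ 5.10499

R = 5.105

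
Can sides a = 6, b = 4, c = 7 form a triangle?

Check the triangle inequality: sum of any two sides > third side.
a + b vs c: 6 + 4 = 10 > 7  ✓
a + c vs b: 6 + 7 = 13 > 4  ✓
b + c vs a: 4 + 7 = 11 > 6  ✓

Yes, triangle inequality satisfied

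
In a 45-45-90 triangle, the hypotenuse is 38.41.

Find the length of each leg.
In a 45-45-90 triangle hypotenuse = leg·√2, so leg = hypotenuse/√2.
Leg = 38.41/√2 ≈ 38.41/1.41421 ≈ 27.16

Each leg = 27.16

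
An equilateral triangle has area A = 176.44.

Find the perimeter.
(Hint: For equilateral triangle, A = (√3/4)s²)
A = (√3/4)s²  ⇒  s² = 4A/√3 = 4·176.44/√3 = 705.76/1.73205 ≈ 407.471
s ≈ √407.471 ≈ 20.1859
Perimeter = 3s ≈ 3·20.1859 ≈ 60.5577

Perimeter = 60.56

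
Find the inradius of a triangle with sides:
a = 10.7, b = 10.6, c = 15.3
r = Area/s where s is the semi-perimeter.
s = (10.7 + 10.6 + 15.3)/2 = 36.6/2 = 18.3
Area = √(s(s−a)(s−b)(s−c)) = √(18.3·7.6·7.7·3) ≈ √3212.75 ≈ 56.6811
r ≈ 56.6811/18.3 ≈ 3.09733

r = 3.097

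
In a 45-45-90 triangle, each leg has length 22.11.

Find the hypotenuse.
In a 45-45-90 triangle the sides are in ratio 1 : 1 : √2, so hypotenuse = leg·√2.
Hypotenuse = 22.11·√2 ≈ 22.11·1.41421 ≈ 31.2683

Hypotenuse = 22.11√2 = 31.27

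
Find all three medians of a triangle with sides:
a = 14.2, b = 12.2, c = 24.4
Median formula: m_a = ½√(2b² + 2c² − a²) (and cyclically). a² = 201.64, b² = 148.84, c² = 595.36.
m_a = ½√(2·148.84 + 2·595.36 − 201.64) = ½√1286.76 ≈ ½·35.8714 ≈ 17.9357
m_b = ½√(2·201.64 + 2·595.36 − 148.84) = ½√1445.16 ≈ ½·38.0153 ≈ 19.0076
m_c = ½√(2·201.64 + 2·148.84 − 595.36) = ½√105.6 ≈ ½·10.2762 ≈ 5.13809

m_a = 17.94, m_b = 19.01, m_c = 5.138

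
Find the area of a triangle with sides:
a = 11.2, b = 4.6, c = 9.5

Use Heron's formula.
s = (11.2 + 4.6 + 9.5)/2 = 25.3/2 = 12.65
s − a = 1.45, s − b = 8.05, s − c = 3.15
s(s−a)(s−b)(s−c) = 12.65·1.45·8.05·3.15 ≈ 465.12
Area = √465.12 ≈ 21.5666

Area = 21.57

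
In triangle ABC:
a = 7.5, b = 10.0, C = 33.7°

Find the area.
Two sides and the included angle (SAS): A = ½·a·b·sin(C) = ½·7.5·10.0·sin(33.7°)
sin(33.7°) ≈ 0.554844
A ≈ ½·75·0.554844 = 37.5·0.554844 ≈ 20.8067

Area = 20.81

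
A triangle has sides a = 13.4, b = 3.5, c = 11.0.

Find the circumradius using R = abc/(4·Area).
First find the area with Heron's formula.
s = (13.4 + 3.5 + 11.0)/2 = 13.95
Area = √(s(s−a)(s−b)(s−c)) = √(13.95·0.55·10.45·2.95) ≈ √236.524 ≈ 15.3793
abc = 13.4·3.5·11.0 = 515.9
R = abc/(4·Area) ≈ 515.9/(4·15.3793) = 515.9/61.5173 ≈ 8.38625

R = 8.386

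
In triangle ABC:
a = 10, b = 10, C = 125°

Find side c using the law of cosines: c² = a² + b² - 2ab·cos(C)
c² = 10² + 10² − 2·10·10·cos(125°)
cos(125°) ≈ -0.573576
c² ≈ 100 + 100 − 200·(-0.573576) ≈ 200 + 114.715 ≈ 314.715
c ≈ √314.715 ≈ 17.7402

c = 17.74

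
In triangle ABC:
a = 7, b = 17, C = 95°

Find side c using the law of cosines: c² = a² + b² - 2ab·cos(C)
c² = 7² + 17² − 2·7·17·cos(95°)
cos(95°) ≈ -0.0871557
c² ≈ 49 + 289 − 238·(-0.0871557) ≈ 338 + 20.7431 ≈ 358.743
c ≈ √358.743 ≈ 18.9405

c = 18.94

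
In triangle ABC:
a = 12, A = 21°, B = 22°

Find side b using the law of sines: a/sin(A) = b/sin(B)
a/sin(A) = b/sin(B)  ⇒  b = a·sin(B)/sin(A) = 12·sin(22°)/sin(21°)
sin(22°) ≈ 0.374607, sin(21°) ≈ 0.358368
b ≈ 12·0.374607/0.358368 ≈ 4.49528/0.358368 ≈ 12.5438

b = 12.54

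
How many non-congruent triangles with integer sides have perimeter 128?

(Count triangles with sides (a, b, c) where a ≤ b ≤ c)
Let a ≤ b ≤ c with a + b + c = 128. The only binding inequality is a + b > c, i.e. 128 − c > c, so c < 128/2; and c ≥ 128/3 since c is the largest side.
So 43 ≤ c ≤ 63. For each c, b runs from ⌈(128 − c)/2⌉ up to c (then a = 128 − b − c satisfies 1 ≤ a ≤ b automatically), giving c − ⌈(128 − c)/2⌉ + 1 choices.
Summing over c: 1 + 3 + 4 + 6 + … + 30 + 31  (21 terms, c = 43, …, 63) = 341
Check (closed form: nearest integer to p²/48 for even p, (p+3)²/48 for odd p): 128²/48 = 16384/48 ≈ 341.33 → 341

341 triangles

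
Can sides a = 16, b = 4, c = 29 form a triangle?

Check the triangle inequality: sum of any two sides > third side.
a + b vs c: 16 + 4 = 20 ≤ 29  ✗
a + c vs b: 16 + 29 = 45 > 4  ✓
b + c vs a: 4 + 29 = 33 > 16  ✓

No: 16 + 4 = 20 is not > 29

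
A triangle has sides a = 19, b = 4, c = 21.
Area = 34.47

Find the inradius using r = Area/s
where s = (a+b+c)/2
s = (19 + 4 + 21)/2 = 44/2 = 22
r = Area/s = 34.47/22 ≈ 1.56682

r = 1.567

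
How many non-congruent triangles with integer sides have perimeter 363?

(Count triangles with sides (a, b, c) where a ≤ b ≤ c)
Let a ≤ b ≤ c with a + b + c = 363. The only binding inequality is a + b > c, i.e. 363 − c > c, so c < 363/2; and c ≥ 363/3 since c is the largest side.
So 121 ≤ c ≤ 181. For each c, b runs from ⌈(363 − c)/2⌉ up to c (then a = 363 − b − c satisfies 1 ≤ a ≤ b automatically), giving c − ⌈(363 − c)/2⌉ + 1 choices.
Summing over c: 1 + 2 + 4 + 5 + … + 89 + 91  (61 terms, c = 121, …, 181) = 2791
Check (closed form: nearest integer to p²/48 for even p, (p+3)²/48 for odd p): (363+3)²/48 = 366²/48 = 133956/48 ≈ 2790.75 → 2791

2791 triangles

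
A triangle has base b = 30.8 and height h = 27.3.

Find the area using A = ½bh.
A = ½·b·h = ½·30.8·27.3 = ½·840.84 = 420.42

Area = 420.42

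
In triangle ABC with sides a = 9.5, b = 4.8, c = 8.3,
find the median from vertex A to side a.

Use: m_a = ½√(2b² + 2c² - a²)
m_a = ½√(2·4.8² + 2·8.3² − 9.5²) = ½√(2·23.04 + 2·68.89 − 90.25) = ½√(46.08 + 137.78 − 90.25) = ½√93.61
√93.61 ≈ 9.67523, so m_a ≈ 4.83761

m_a = 4.838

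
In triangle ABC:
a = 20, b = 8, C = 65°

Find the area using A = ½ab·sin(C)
A = ½·a·b·sin(C) = ½·20·8·sin(65°)
sin(65°) ≈ 0.906308
A ≈ ½·160·0.906308 = 80·0.906308 ≈ 72.5046

Area = 72.5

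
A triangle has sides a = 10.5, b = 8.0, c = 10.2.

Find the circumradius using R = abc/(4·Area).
First find the area with Heron's formula.
s = (10.5 + 8.0 + 10.2)/2 = 14.35
Area = √(s(s−a)(s−b)(s−c)) = √(14.35·3.85·6.35·4.15) ≈ √1455.91 ≈ 38.1564
abc = 10.5·8.0·10.2 = 856.8
R = abc/(4·Area) ≈ 856.8/(4·38.1564) = 856.8/152.626 ≈ 5.61374

R = 5.614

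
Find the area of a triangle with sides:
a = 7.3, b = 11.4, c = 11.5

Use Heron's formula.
s = (7.3 + 11.4 + 11.5)/2 = 30.2/2 = 15.1
s − a = 7.8, s − b = 3.7, s − c = 3.6
s(s−a)(s−b)(s−c) = 15.1·7.8·3.7·3.6 ≈ 1568.83
Area = √1568.83 ≈ 39.6085

Area = 39.61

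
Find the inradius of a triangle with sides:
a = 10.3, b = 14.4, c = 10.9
r = Area/s where s is the semi-perimeter.
s = (10.3 + 14.4 + 10.9)/2 = 35.6/2 = 17.8
Area = √(s(s−a)(s−b)(s−c)) = √(17.8·7.5·3.4·6.9) ≈ √3131.91 ≈ 55.9635
r ≈ 55.9635/17.8 ≈ 3.14402

r = 3.144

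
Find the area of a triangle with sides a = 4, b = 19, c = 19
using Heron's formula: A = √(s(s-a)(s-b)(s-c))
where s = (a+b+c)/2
s = (4 + 19 + 19)/2 = 42/2 = 21
s − a = 17, s − b = 2, s − c = 2
s(s−a)(s−b)(s−c) = 21·17·2·2 = 1428
Area = √1428 ≈ 37.7889

s = 21.0, Area = 37.79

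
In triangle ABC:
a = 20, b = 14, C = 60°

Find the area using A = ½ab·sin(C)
A = ½·a·b·sin(C) = ½·20·14·sin(60°)
sin(60°) ≈ 0.866025
A ≈ ½·280·0.866025 = 140·0.866025 ≈ 121.244

Area = 121.2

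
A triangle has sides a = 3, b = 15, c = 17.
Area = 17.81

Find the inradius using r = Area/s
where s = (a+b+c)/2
s = (3 + 15 + 17)/2 = 35/2 = 17.5
r = Area/s = 17.81/17.5 ≈ 1.01771

r = 1.018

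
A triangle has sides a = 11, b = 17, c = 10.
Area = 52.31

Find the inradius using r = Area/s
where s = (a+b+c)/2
s = (11 + 17 + 10)/2 = 38/2 = 19
r = Area/s = 52.31/19 ≈ 2.75316

r = 2.753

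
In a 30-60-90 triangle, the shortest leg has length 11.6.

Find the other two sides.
In a 30-60-90 triangle the sides are in ratio 1 : √3 : 2 (short leg : long leg : hypotenuse).
Long leg = 11.6·√3 ≈ 11.6·1.73205 ≈ 20.0918
Hypotenuse = 2·11.6 = 23.2

Long leg = 11.6√3 = 20.09, Hypotenuse = 23.2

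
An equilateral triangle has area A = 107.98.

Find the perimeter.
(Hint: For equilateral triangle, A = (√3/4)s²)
A = (√3/4)s²  ⇒  s² = 4A/√3 = 4·107.98/√3 = 431.92/1.73205 ≈ 249.369
s ≈ √249.369 ≈ 15.7914
Perimeter = 3s ≈ 3·15.7914 ≈ 47.3743

Perimeter = 47.37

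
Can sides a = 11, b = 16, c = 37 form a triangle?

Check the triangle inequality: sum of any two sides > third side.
a + b vs c: 11 + 16 = 27 ≤ 37  ✗
a + c vs b: 11 + 37 = 48 > 16  ✓
b + c vs a: 16 + 37 = 53 > 11  ✓

No: 11 + 16 = 27 is not > 37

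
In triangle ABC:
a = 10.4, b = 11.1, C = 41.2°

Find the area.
Two sides and the included angle (SAS): A = ½·a·b·sin(C) = ½·10.4·11.1·sin(41.2°)
sin(41.2°) ≈ 0.658689
A ≈ ½·115.44·0.658689 = 57.72·0.658689 ≈ 38.0196

Area = 38.02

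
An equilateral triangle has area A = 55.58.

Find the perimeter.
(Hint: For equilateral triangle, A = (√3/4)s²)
A = (√3/4)s²  ⇒  s² = 4A/√3 = 4·55.58/√3 = 222.32/1.73205 ≈ 128.357
s ≈ √128.357 ≈ 11.3295
Perimeter = 3s ≈ 3·11.3295 ≈ 33.9884

Perimeter = 33.99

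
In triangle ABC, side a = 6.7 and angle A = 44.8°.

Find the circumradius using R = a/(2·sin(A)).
R = a/(2·sin(A)) = 6.7/(2·sin(44.8°))
sin(44.8°) ≈ 0.704634
R ≈ 6.7/(2·0.704634) = 6.7/1.40927 ≈ 4.75424

R = 4.754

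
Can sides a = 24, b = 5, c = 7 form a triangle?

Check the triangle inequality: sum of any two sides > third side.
a + b vs c: 24 + 5 = 29 > 7  ✓
a + c vs b: 24 + 7 = 31 > 5  ✓
b + c vs a: 5 + 7 = 12 ≤ 24  ✗

No: 5 + 7 = 12 is not > 24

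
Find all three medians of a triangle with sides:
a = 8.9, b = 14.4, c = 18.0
Median formula: m_a = ½√(2b² + 2c² − a²) (and cyclically). a² = 79.21, b² = 207.36, c² = 324.
m_a = ½√(2·207.36 + 2·324 − 79.21) = ½√983.51 ≈ ½·31.361 ≈ 15.6805
m_b = ½√(2·79.21 + 2·324 − 207.36) = ½√599.06 ≈ ½·24.4757 ≈ 12.2379
m_c = ½√(2·79.21 + 2·207.36 − 324) = ½√249.14 ≈ ½·15.7842 ≈ 7.89208

m_a = 15.68, m_b = 12.24, m_c = 7.892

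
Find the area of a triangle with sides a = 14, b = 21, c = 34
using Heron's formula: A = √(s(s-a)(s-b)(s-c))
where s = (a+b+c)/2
s = (14 + 21 + 34)/2 = 69/2 = 34.5
s − a = 20.5, s − b = 13.5, s − c = 0.5
s(s−a)(s−b)(s−c) = 34.5·20.5·13.5·0.5 = 4773.9375
Area = √4773.9375 ≈ 69.0937

s = 34.5, Area = 69.09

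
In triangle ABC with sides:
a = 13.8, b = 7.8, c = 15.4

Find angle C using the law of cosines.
c² = a² + b² − 2ab·cos(C)  ⇒  cos(C) = (a² + b² − c²)/(2ab)
cos(C) = (13.8² + 7.8² − 15.4²)/(2·13.8·7.8) = (190.44 + 60.84 − 237.16)/215.28 = 14.12/215.28 ≈ 0.065589
C = arccos(0.065589) ≈ 86.2393°

C = 86.24°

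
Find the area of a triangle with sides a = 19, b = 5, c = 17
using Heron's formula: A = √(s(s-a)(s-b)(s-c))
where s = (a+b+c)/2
s = (19 + 5 + 17)/2 = 41/2 = 20.5
s − a = 1.5, s − b = 15.5, s − c = 3.5
s(s−a)(s−b)(s−c) = 20.5·1.5·15.5·3.5 = 1668.1875
Area = √1668.1875 ≈ 40.8435

s = 20.5, Area = 40.84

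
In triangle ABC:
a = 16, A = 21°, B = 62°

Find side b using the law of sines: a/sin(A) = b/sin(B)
a/sin(A) = b/sin(B)  ⇒  b = a·sin(B)/sin(A) = 16·sin(62°)/sin(21°)
sin(62°) ≈ 0.882948, sin(21°) ≈ 0.358368
b ≈ 16·0.882948/0.358368 ≈ 14.1272/0.358368 ≈ 39.4208

b = 39.42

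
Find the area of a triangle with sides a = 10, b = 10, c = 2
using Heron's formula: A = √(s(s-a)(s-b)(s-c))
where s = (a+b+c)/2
s = (10 + 10 + 2)/2 = 22/2 = 11
s − a = 1, s − b = 1, s − c = 9
s(s−a)(s−b)(s−c) = 11·1·1·9 = 99
Area = √99 ≈ 9.94987

s = 11.0, Area = 9.95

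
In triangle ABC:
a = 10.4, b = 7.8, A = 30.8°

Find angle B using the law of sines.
a/sin(A) = b/sin(B)  ⇒  sin(B) = b·sin(A)/a = 7.8·sin(30.8°)/10.4
sin(30.8°) ≈ 0.512043
sin(B) ≈ 7.8·0.512043/10.4 ≈ 3.99393/10.4 ≈ 0.384032
B = arcsin(0.384032) ≈ 22.5837°
(Since b ≤ a we need B ≤ A, so the obtuse alternative 180° − 22.5837° ≈ 157.416° is rejected.)

B = 22.58°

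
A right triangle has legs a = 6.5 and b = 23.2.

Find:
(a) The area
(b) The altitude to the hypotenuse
(a) The legs are perpendicular, so Area = ½·a·b = ½·6.5·23.2 = ½·150.8 = 75.4
(b) Hypotenuse c = √(a² + b²) = √(42.25 + 538.24) = √580.49 ≈ 24.0934
    Area = ½·c·h_c  ⇒  h_c = 2·Area/c = 150.8/24.0934 ≈ 6.25899

Area = 75.4, h_c = 6.259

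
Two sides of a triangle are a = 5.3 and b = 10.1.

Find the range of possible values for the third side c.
Triangle inequality: |a − b| < c < a + b
|a − b| = |5.3 − 10.1| = 4.8
a + b = 5.3 + 10.1 = 15.4

4.8 < c < 15.4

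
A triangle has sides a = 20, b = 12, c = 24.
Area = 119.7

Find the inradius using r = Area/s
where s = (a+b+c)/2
s = (20 + 12 + 24)/2 = 56/2 = 28
r = Area/s = 119.7/28 ≈ 4.275

r = 4.275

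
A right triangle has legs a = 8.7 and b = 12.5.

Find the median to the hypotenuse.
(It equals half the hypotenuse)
Hypotenuse c = √(a² + b²) = √(75.69 + 156.25) = √231.94 ≈ 15.2296
Median to hypotenuse = c/2 ≈ 15.2296/2 ≈ 7.61479

Median = 7.615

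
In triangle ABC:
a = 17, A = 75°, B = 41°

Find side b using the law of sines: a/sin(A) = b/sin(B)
a/sin(A) = b/sin(B)  ⇒  b = a·sin(B)/sin(A) = 17·sin(41°)/sin(75°)
sin(41°) ≈ 0.656059, sin(75°) ≈ 0.965926
b ≈ 17·0.656059/0.965926 ≈ 11.153/0.965926 ≈ 11.5464

b = 11.55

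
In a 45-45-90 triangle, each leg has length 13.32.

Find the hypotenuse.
In a 45-45-90 triangle the sides are in ratio 1 : 1 : √2, so hypotenuse = leg·√2.
Hypotenuse = 13.32·√2 ≈ 13.32·1.41421 ≈ 18.8373

Hypotenuse = 13.32√2 = 18.84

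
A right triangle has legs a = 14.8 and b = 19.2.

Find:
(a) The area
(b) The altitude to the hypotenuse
(a) The legs are perpendicular, so Area = ½·a·b = ½·14.8·19.2 = ½·284.16 = 142.08
(b) Hypotenuse c = √(a² + b²) = √(219.04 + 368.64) = √587.68 ≈ 24.2421
    Area = ½·c·h_c  ⇒  h_c = 2·Area/c = 284.16/24.2421 ≈ 11.7218

Area = 142.08, h_c = 11.72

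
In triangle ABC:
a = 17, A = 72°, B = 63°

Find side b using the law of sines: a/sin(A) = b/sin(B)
a/sin(A) = b/sin(B)  ⇒  b = a·sin(B)/sin(A) = 17·sin(63°)/sin(72°)
sin(63°) ≈ 0.891007, sin(72°) ≈ 0.951057
b ≈ 17·0.891007/0.951057 ≈ 15.1471/0.951057 ≈ 15.9266

b = 15.93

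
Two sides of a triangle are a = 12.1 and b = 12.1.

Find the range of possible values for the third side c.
Triangle inequality: |a − b| < c < a + b
|a − b| = |12.1 − 12.1| = 0
a + b = 12.1 + 12.1 = 24.2

0 < c < 24.2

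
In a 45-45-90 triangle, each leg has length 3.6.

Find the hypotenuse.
In a 45-45-90 triangle the sides are in ratio 1 : 1 : √2, so hypotenuse = leg·√2.
Hypotenuse = 3.6·√2 ≈ 3.6·1.41421 ≈ 5.09117

Hypotenuse = 3.6√2 = 5.091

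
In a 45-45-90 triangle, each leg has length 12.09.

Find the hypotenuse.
In a 45-45-90 triangle the sides are in ratio 1 : 1 : √2, so hypotenuse = leg·√2.
Hypotenuse = 12.09·√2 ≈ 12.09·1.41421 ≈ 17.0978

Hypotenuse = 12.09√2 = 17.1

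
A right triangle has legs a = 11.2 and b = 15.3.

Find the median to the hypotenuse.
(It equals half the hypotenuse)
Hypotenuse c = √(a² + b²) = √(125.44 + 234.09) = √359.53 ≈ 18.9613
Median to hypotenuse = c/2 ≈ 18.9613/2 ≈ 9.48064

Median = 9.481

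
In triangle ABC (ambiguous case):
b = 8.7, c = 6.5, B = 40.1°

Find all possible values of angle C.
b/sin(B) = c/sin(C)  ⇒  sin(C) = c·sin(B)/b = 6.5·sin(40.1°)/8.7
sin(40.1°) ≈ 0.644124
sin(C) ≈ 6.5·0.644124/8.7 ≈ 4.1868/8.7 ≈ 0.481242
Candidate 1: C₁ = arcsin(0.481242) ≈ 28.7665°  →  A = 180° − 40.1° − 28.7665° ≈ 111.133° > 0, valid
Candidate 2: C₂ = 180° − C₁ ≈ 151.233°  →  A = 180° − 40.1° − 151.233° ≈ -11.3335° ≤ 0, not a valid triangle

C = 28.77° (one solution)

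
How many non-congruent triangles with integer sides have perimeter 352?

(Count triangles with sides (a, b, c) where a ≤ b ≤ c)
Let a ≤ b ≤ c with a + b + c = 352. The only binding inequality is a + b > c, i.e. 352 − c > c, so c < 352/2; and c ≥ 352/3 since c is the largest side.
So 118 ≤ c ≤ 175. For each c, b runs from ⌈(352 − c)/2⌉ up to c (then a = 352 − b − c satisfies 1 ≤ a ≤ b automatically), giving c − ⌈(352 − c)/2⌉ + 1 choices.
Summing over c: 2 + 3 + 5 + 6 + … + 86 + 87  (58 terms, c = 118, …, 175) = 2581
Check (closed form: nearest integer to p²/48 for even p, (p+3)²/48 for odd p): 352²/48 = 123904/48 ≈ 2581.33 → 2581

2581 triangles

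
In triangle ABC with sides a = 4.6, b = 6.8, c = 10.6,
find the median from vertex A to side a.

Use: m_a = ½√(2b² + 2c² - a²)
m_a = ½√(2·6.8² + 2·10.6² − 4.6²) = ½√(2·46.24 + 2·112.36 − 21.16) = ½√(92.48 + 224.72 − 21.16) = ½√296.04
√296.04 ≈ 17.2058, so m_a ≈ 8.60291

m_a = 8.603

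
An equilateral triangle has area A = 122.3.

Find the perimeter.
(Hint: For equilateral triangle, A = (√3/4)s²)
A = (√3/4)s²  ⇒  s² = 4A/√3 = 4·122.3/√3 = 489.2/1.73205 ≈ 282.44
s ≈ √282.44 ≈ 16.8059
Perimeter = 3s ≈ 3·16.8059 ≈ 50.4178

Perimeter = 50.42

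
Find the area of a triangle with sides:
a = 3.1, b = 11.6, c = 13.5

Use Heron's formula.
s = (3.1 + 11.6 + 13.5)/2 = 28.2/2 = 14.1
s − a = 11, s − b = 2.5, s − c = 0.6
s(s−a)(s−b)(s−c) = 14.1·11·2.5·0.6 ≈ 232.65
Area = √232.65 ≈ 15.2529

Area = 15.25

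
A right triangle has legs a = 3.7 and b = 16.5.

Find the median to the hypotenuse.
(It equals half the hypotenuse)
Hypotenuse c = √(a² + b²) = √(13.69 + 272.25) = √285.94 ≈ 16.9098
Median to hypotenuse = c/2 ≈ 16.9098/2 ≈ 8.45488

Median = 8.455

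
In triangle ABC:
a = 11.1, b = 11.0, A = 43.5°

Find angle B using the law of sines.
a/sin(A) = b/sin(B)  ⇒  sin(B) = b·sin(A)/a = 11.0·sin(43.5°)/11.1
sin(43.5°) ≈ 0.688355
sin(B) ≈ 11.0·0.688355/11.1 ≈ 7.5719/11.1 ≈ 0.682153
B = arcsin(0.682153) ≈ 43.0121°
(Since b ≤ a we need B ≤ A, so the obtuse alternative 180° − 43.0121° ≈ 136.988° is rejected.)

B = 43.01°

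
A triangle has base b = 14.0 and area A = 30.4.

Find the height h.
A = ½·b·h  ⇒  h = 2A/b = 2·30.4/14.0 = 60.8/14.0 ≈ 4.34286

h = 4.343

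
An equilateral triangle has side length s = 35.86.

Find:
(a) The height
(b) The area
(a) The height splits the triangle into two 30-60-90 halves: h = s·√3/2 = 35.86·1.73205/2 ≈ 62.1113/2 ≈ 31.0557
(b) Area = (√3/4)·s² = (√3/4)·35.86² = (√3/4)·1285.9396 ≈ 0.433013·1285.9396 ≈ 556.828

Height = 31.06, Area = 556.8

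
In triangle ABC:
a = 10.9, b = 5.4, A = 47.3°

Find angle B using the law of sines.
a/sin(A) = b/sin(B)  ⇒  sin(B) = b·sin(A)/a = 5.4·sin(47.3°)/10.9
sin(47.3°) ≈ 0.734915
sin(B) ≈ 5.4·0.734915/10.9 ≈ 3.96854/10.9 ≈ 0.364086
B = arcsin(0.364086) ≈ 21.3514°
(Since b ≤ a we need B ≤ A, so the obtuse alternative 180° − 21.3514° ≈ 158.649° is rejected.)

B = 21.35°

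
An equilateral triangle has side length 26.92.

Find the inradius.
r = Area/s with s the semi-perimeter.
Area = (√3/4)·26.92² = (√3/4)·724.6864 ≈ 0.433013·724.6864 ≈ 313.798
s = 3·26.92/2 = 40.38
r ≈ 313.798/40.38 ≈ 7.77113
(Equivalently r = side/(2√3) = 26.92/3.4641 ≈ 7.77113.)

r = 7.771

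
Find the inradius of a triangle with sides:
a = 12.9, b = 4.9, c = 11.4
r = Area/s where s is the semi-perimeter.
s = (12.9 + 4.9 + 11.4)/2 = 29.2/2 = 14.6
Area = √(s(s−a)(s−b)(s−c)) = √(14.6·1.7·9.7·3.2) ≈ √770.413 ≈ 27.7563
r ≈ 27.7563/14.6 ≈ 1.90112

r = 1.901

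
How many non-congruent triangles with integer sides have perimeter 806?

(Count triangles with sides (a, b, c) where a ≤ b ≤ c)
Let a ≤ b ≤ c with a + b + c = 806. The only binding inequality is a + b > c, i.e. 806 − c > c, so c < 806/2; and c ≥ 806/3 since c is the largest side.
So 269 ≤ c ≤ 402. For each c, b runs from ⌈(806 − c)/2⌉ up to c (then a = 806 − b − c satisfies 1 ≤ a ≤ b automatically), giving c − ⌈(806 − c)/2⌉ + 1 choices.
Summing over c: 1 + 3 + 4 + 6 + … + 199 + 201  (134 terms, c = 269, …, 402) = 13534
Check (closed form: nearest integer to p²/48 for even p, (p+3)²/48 for odd p): 806²/48 = 649636/48 ≈ 13534.08 → 13534

13534 triangles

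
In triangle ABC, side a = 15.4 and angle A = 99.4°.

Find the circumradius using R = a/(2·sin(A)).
R = a/(2·sin(A)) = 15.4/(2·sin(99.4°))
sin(99.4°) ≈ 0.986572
R ≈ 15.4/(2·0.986572) = 15.4/1.97314 ≈ 7.8048

R = 7.805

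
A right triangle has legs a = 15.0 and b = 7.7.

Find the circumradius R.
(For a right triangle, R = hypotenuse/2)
Hypotenuse c = √(a² + b²) = √(225 + 59.29) = √284.29 ≈ 16.8609
R = c/2 ≈ 16.8609/2 ≈ 8.43045

R = 8.43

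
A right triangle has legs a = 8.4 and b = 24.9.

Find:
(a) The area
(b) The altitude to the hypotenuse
(a) The legs are perpendicular, so Area = ½·a·b = ½·8.4·24.9 = ½·209.16 = 104.58
(b) Hypotenuse c = √(a² + b²) = √(70.56 + 620.01) = √690.57 ≈ 26.2787
    Area = ½·c·h_c  ⇒  h_c = 2·Area/c = 209.16/26.2787 ≈ 7.9593

Area = 104.58, h_c = 7.959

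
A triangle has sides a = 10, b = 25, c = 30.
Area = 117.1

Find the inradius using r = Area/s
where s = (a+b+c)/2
s = (10 + 25 + 30)/2 = 65/2 = 32.5
r = Area/s = 117.1/32.5 ≈ 3.60308

r = 3.603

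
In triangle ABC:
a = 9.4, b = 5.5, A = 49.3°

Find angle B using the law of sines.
a/sin(A) = b/sin(B)  ⇒  sin(B) = b·sin(A)/a = 5.5·sin(49.3°)/9.4
sin(49.3°) ≈ 0.758134
sin(B) ≈ 5.5·0.758134/9.4 ≈ 4.16974/9.4 ≈ 0.443589
B = arcsin(0.443589) ≈ 26.3331°
(Since b ≤ a we need B ≤ A, so the obtuse alternative 180° − 26.3331° ≈ 153.667° is rejected.)

B = 26.33°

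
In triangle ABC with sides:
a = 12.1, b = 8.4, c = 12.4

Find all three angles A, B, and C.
Law of cosines for each angle (a² = 146.41, b² = 70.56, c² = 153.76):
cos(A) = (b² + c² − a²)/(2bc) = (70.56 + 153.76 − 146.41)/(2·8.4·12.4) = 77.91/208.32 ≈ 0.373992  ⇒  A ≈ 68.038°
cos(B) = (a² + c² − b²)/(2ac) = (146.41 + 153.76 − 70.56)/(2·12.1·12.4) = 229.61/300.08 ≈ 0.765163  ⇒  B ≈ 40.0785°
cos(C) = (a² + b² − c²)/(2ab) = (146.41 + 70.56 − 153.76)/(2·12.1·8.4) = 63.21/203.28 ≈ 0.31095  ⇒  C ≈ 71.8835°
Check: A + B + C ≈ 180°

A = 68.04°, B = 40.08°, C = 71.88°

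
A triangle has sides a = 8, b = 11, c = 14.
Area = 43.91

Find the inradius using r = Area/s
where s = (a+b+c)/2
s = (8 + 11 + 14)/2 = 33/2 = 16.5
r = Area/s = 43.91/16.5 ≈ 2.66121

r = 2.661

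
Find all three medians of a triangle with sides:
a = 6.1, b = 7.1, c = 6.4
Median formula: m_a = ½√(2b² + 2c² − a²) (and cyclically). a² = 37.21, b² = 50.41, c² = 40.96.
m_a = ½√(2·50.41 + 2·40.96 − 37.21) = ½√145.53 ≈ ½·12.0636 ≈ 6.03179
m_b = ½√(2·37.21 + 2·40.96 − 50.41) = ½√105.93 ≈ ½·10.2922 ≈ 5.14612
m_c = ½√(2·37.21 + 2·50.41 − 40.96) = ½√134.28 ≈ ½·11.5879 ≈ 5.79396

m_a = 6.032, m_b = 5.146, m_c = 5.794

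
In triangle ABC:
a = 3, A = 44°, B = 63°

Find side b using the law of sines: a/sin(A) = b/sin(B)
a/sin(A) = b/sin(B)  ⇒  b = a·sin(B)/sin(A) = 3·sin(63°)/sin(44°)
sin(63°) ≈ 0.891007, sin(44°) ≈ 0.694658
b ≈ 3·0.891007/0.694658 ≈ 2.67302/0.694658 ≈ 3.84796

b = 3.848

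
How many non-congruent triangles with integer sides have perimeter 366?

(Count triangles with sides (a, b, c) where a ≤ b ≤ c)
Let a ≤ b ≤ c with a + b + c = 366. The only binding inequality is a + b > c, i.e. 366 − c > c, so c < 366/2; and c ≥ 366/3 since c is the largest side.
So 122 ≤ c ≤ 182. For each c, b runs from ⌈(366 − c)/2⌉ up to c (then a = 366 − b − c satisfies 1 ≤ a ≤ b automatically), giving c − ⌈(366 − c)/2⌉ + 1 choices.
Summing over c: 1 + 2 + 4 + 5 + … + 89 + 91  (61 terms, c = 122, …, 182) = 2791
Check (closed form: nearest integer to p²/48 for even p, (p+3)²/48 for odd p): 366²/48 = 133956/48 ≈ 2790.75 → 2791

2791 triangles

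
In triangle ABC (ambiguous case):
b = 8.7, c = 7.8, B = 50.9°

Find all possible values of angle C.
b/sin(B) = c/sin(C)  ⇒  sin(C) = c·sin(B)/b = 7.8·sin(50.9°)/8.7
sin(50.9°) ≈ 0.776046
sin(C) ≈ 7.8·0.776046/8.7 ≈ 6.05316/8.7 ≈ 0.695766
Candidate 1: C₁ = arcsin(0.695766) ≈ 44.0883°  →  A = 180° − 50.9° − 44.0883° ≈ 85.0117° > 0, valid
Candidate 2: C₂ = 180° − C₁ ≈ 135.912°  →  A = 180° − 50.9° − 135.912° ≈ -6.8117° ≤ 0, not a valid triangle

C = 44.09° (one solution)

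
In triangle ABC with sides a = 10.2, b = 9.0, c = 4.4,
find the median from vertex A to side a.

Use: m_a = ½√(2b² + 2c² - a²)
m_a = ½√(2·9.0² + 2·4.4² − 10.2²) = ½√(2·81 + 2·19.36 − 104.04) = ½√(162 + 38.72 − 104.04) = ½√96.68
√96.68 ≈ 9.8326, so m_a ≈ 4.9163

m_a = 4.916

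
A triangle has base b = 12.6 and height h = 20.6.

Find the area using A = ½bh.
A = ½·b·h = ½·12.6·20.6 = ½·259.56 = 129.78

Area = 129.78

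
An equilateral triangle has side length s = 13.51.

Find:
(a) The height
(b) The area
(a) The height splits the triangle into two 30-60-90 halves: h = s·√3/2 = 13.51·1.73205/2 ≈ 23.4/2 ≈ 11.7
(b) Area = (√3/4)·s² = (√3/4)·13.51² = (√3/4)·182.5201 ≈ 0.433013·182.5201 ≈ 79.0335

Height = 11.7, Area = 79.03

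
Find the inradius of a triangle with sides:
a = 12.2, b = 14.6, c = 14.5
r = Area/s where s is the semi-perimeter.
s = (12.2 + 14.6 + 14.5)/2 = 41.3/2 = 20.65
Area = √(s(s−a)(s−b)(s−c)) = √(20.65·8.45·6.05·6.15) ≈ √6492.43 ≈ 80.5756
r ≈ 80.5756/20.65 ≈ 3.90197

r = 3.902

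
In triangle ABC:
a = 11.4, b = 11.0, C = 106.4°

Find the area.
Two sides and the included angle (SAS): A = ½·a·b·sin(C) = ½·11.4·11.0·sin(106.4°)
sin(106.4°) ≈ 0.959314
A ≈ ½·125.4·0.959314 = 62.7·0.959314 ≈ 60.149

Area = 60.15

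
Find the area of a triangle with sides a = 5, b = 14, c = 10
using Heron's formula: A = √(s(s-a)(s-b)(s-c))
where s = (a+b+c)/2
s = (5 + 14 + 10)/2 = 29/2 = 14.5
s − a = 9.5, s − b = 0.5, s − c = 4.5
s(s−a)(s−b)(s−c) = 14.5·9.5·0.5·4.5 = 309.9375
Area = √309.9375 ≈ 17.605

s = 14.5, Area = 17.61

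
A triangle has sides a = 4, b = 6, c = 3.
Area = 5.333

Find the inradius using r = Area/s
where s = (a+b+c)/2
s = (4 + 6 + 3)/2 = 13/2 = 6.5
r = Area/s = 5.333/6.5 ≈ 0.820462

r = 0.8205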